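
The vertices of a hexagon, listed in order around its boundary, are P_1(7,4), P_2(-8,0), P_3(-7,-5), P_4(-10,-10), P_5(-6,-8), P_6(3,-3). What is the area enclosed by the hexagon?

Σ = (32) + (40) + (20) + (20) + (42) + (33) = 187
Area = |Σ|/2 = 93.5.

93.5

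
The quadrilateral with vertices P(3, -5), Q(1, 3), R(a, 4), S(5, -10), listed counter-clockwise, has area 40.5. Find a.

Write out the shoelace sum; only the two edges meeting at R involve a:
2·Area = [(1·4 − a·3) + (a·(-10) − 5·4)] + 19
       = -13·a + 3 = 81
⇒ a = -6.

-6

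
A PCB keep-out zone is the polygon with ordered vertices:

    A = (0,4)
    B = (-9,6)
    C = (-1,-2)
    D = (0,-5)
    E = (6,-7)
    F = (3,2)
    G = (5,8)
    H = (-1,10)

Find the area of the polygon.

98

Apply the surveyor's formula: 2A = Σ (x_i·y_{i+1} − x_{i+1}·y_i), indices taken mod 8.
Σ = (36) + (24) + (5) + (30) + (33) + (14) + (58) + (-4) = 196
Area = |Σ|/2 = 98.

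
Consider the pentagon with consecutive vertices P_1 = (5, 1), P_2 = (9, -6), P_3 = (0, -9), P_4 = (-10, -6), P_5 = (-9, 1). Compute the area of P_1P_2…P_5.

Apply the shoelace (surveyor's) formula: 2A = Σ (x_i·y_{i+1} − x_{i+1}·y_i), indices taken mod 5.
Σ = (-39) + (-81) + (-90) + (-64) + (-14) = -288
Area = |Σ|/2 = 144.

144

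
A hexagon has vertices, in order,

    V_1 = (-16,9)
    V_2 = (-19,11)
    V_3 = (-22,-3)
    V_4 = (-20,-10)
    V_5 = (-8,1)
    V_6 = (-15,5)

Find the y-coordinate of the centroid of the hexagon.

Apply the surveyor's formula. First the cross-terms c_i = x_i·y_{i+1} − x_{i+1}·y_i:
  -5, 299, 160, -100, -25, -55  ⇒  2A = 274, A = 137.
Then Σ (y_i + y_{i+1})·c_i = 192, so ȳ = 192 / (6·137) = 32/137.

32/137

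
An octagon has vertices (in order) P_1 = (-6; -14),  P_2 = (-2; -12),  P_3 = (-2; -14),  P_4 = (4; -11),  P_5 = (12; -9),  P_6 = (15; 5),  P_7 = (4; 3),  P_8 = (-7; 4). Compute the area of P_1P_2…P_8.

300.5

Σ = (44) + (4) + (78) + (96) + (195) + (25) + (37) + (122) = 601
Area = |Σ|/2 = 300.5.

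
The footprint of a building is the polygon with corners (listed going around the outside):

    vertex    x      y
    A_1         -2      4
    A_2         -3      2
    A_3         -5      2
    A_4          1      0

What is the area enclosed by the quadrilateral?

Apply the shoelace (surveyor's) formula: 2A = Σ (x_i·y_{i+1} − x_{i+1}·y_i), indices taken mod 4.
Cross-terms: 8, 4, -2, 4  ⇒  Σ = 14
Area = |Σ|/2 = 7.

7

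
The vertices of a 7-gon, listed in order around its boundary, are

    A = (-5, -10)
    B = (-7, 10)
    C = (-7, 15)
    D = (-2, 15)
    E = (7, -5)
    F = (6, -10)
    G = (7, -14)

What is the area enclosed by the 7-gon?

Cross-terms: -120, -35, -75, -95, -40, -14, -140  ⇒  Σ = -519
Area = |Σ|/2 = 259.5.

259.5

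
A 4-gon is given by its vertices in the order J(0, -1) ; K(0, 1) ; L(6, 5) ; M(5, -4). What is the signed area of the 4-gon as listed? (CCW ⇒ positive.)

Apply Gauss's area formula: 2A = Σ (x_i·y_{i+1} − x_{i+1}·y_i), indices taken mod 4.
Σ = (0) + (-6) + (-49) + (-5) = -60
Signed area = Σ/2 = -30 (negative ⇒ clockwise traversal).

-30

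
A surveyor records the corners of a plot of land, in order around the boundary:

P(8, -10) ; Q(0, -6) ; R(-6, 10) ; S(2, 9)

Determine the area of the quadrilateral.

125

Σ = (-48) + (-36) + (-74) + (-92) = -250
Area = |Σ|/2 = 125.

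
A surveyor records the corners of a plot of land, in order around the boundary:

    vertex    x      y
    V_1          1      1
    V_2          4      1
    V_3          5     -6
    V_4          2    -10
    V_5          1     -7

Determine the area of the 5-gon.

33

Apply the shoelace (surveyor's) formula: 2A = Σ (x_i·y_{i+1} − x_{i+1}·y_i), indices taken mod 5.
Σ = (-3) + (-29) + (-38) + (-4) + (8) = -66
Area = |Σ|/2 = 33.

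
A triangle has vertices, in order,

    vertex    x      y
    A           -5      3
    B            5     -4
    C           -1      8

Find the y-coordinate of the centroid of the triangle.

7/3

Apply Gauss's area formula. First the cross-terms c_i = x_i·y_{i+1} − x_{i+1}·y_i:
  5, 36, 37  ⇒  2A = 78, A = 39.
Then Σ (y_i + y_{i+1})·c_i = 546, so ȳ = 546 / (6·39) = 7/3.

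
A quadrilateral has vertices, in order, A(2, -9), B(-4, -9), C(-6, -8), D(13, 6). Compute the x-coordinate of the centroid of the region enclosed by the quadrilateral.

377/137

Apply the shoelace formula. First the cross-terms c_i = x_i·y_{i+1} − x_{i+1}·y_i:
  -54, -22, 68, -129  ⇒  2A = -137, A = -68.5.
Then Σ (x_i + x_{i+1})·c_i = -1131, so x̄ = -1131 / (6·(-68.5)) = 377/137.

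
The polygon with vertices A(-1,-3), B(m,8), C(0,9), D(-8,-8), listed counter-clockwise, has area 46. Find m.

The doubled signed area Σ (x_i y_{i+1} − x_{i+1} y_i) is linear in m.
With m=0 it equals 80; the coefficient of m is 12 (from the two edges through B).
So 12·m + 80 = 2·46 = 92 ⇒ m = 1.

1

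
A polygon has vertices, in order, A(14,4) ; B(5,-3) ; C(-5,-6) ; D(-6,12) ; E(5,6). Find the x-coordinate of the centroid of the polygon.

138/121

Apply Gauss's area formula. First the cross-terms c_i = x_i·y_{i+1} − x_{i+1}·y_i:
  -62, -45, -96, -96, -64  ⇒  2A = -363, A = -181.5.
Then Σ (x_i + x_{i+1})·c_i = -1242, so x̄ = -1242 / (6·(-181.5)) = 138/121.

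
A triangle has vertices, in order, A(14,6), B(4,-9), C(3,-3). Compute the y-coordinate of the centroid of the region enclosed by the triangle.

-2

Apply the shoelace formula. First the cross-terms c_i = x_i·y_{i+1} − x_{i+1}·y_i:
  -150, 15, 60  ⇒  2A = -75, A = -37.5.
Then Σ (y_i + y_{i+1})·c_i = 450, so ȳ = 450 / (6·(-37.5)) = -2.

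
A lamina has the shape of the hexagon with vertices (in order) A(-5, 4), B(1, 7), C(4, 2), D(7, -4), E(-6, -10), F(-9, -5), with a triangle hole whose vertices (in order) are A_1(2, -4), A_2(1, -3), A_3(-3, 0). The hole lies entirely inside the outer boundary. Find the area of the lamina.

Outer boundary:
Apply Gauss's area formula: 2A = Σ (x_i·y_{i+1} − x_{i+1}·y_i), indices taken mod 6.
Cross-terms: -39, -26, -30, -94, -60, -61  ⇒  Σ = -310
Area = |Σ|/2 = 155.
Hole:
Apply the shoelace (surveyor's) formula: 2A = Σ (x_i·y_{i+1} − x_{i+1}·y_i), indices taken mod 3.
A_1→A_2: (2)(-3) − (1)(-4) = -2
A_2→A_3: (1)(0) − (-3)(-3) = -9
A_3→A_1: (-3)(-4) − (2)(0) = 12
Σ = 1
Area = |Σ|/2 = 0.5.
Net area = 155 − 0.5 = 154.5.

154.5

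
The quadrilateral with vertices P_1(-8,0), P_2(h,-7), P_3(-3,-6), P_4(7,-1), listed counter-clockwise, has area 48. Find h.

-4

The doubled signed area Σ (x_i y_{i+1} − x_{i+1} y_i) is linear in h.
With h=0 it equals 72; the coefficient of h is -6 (from the two edges through P_2).
So -6·h + 72 = 2·48 = 96 ⇒ h = -4.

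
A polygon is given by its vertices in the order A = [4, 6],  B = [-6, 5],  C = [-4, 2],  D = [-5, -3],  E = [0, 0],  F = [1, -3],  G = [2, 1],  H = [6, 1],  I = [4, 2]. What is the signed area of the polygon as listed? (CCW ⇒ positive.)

56.5

Cross-terms: 56, 8, 22, 0, 0, 7, -4, 8, 16  ⇒  Σ = 113
Signed area = Σ/2 = 56.5 (positive ⇒ counter-clockwise traversal).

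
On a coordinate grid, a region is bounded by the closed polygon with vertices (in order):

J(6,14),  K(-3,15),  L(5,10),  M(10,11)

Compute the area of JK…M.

28

Apply the shoelace (surveyor's) formula: 2A = Σ (x_i·y_{i+1} − x_{i+1}·y_i), indices taken mod 4.
Cross-terms: 132, -105, -45, 74  ⇒  Σ = 56
Area = |Σ|/2 = 28.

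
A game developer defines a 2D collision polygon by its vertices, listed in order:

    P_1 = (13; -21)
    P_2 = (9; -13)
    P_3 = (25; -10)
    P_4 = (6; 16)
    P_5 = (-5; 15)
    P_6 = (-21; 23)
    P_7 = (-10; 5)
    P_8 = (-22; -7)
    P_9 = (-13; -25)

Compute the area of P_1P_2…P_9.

1223.5

Apply the shoelace (surveyor's) formula: 2A = Σ (x_i·y_{i+1} − x_{i+1}·y_i), indices taken mod 9.
Σ = (20) + (235) + (460) + (170) + (200) + (125) + (180) + (459) + (598) = 2447
Area = |Σ|/2 = 1223.5.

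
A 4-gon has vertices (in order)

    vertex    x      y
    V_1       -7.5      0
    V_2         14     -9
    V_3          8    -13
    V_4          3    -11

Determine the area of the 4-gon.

87

Apply the shoelace (surveyor's) formula: 2A = Σ (x_i·y_{i+1} − x_{i+1}·y_i), indices taken mod 4.
Cross-terms: 67.5, -110, -49, -82.5  ⇒  Σ = -174
Area = |Σ|/2 = 87.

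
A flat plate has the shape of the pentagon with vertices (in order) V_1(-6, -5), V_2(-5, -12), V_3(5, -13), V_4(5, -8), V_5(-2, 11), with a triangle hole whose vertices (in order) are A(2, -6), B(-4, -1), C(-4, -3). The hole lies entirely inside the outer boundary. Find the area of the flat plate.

150

Outer boundary:
V_1→V_2: (-6)(-12) − (-5)(-5) = 47
V_2→V_3: (-5)(-13) − (5)(-12) = 125
V_3→V_4: (5)(-8) − (5)(-13) = 25
V_4→V_5: (5)(11) − (-2)(-8) = 39
V_5→V_1: (-2)(-5) − (-6)(11) = 76
Σ = 312
Area = |Σ|/2 = 156.
Hole:
Apply the shoelace (surveyor's) formula: 2A = Σ (x_i·y_{i+1} − x_{i+1}·y_i), indices taken mod 3.
Σ = (-26) + (8) + (30) = 12
Area = |Σ|/2 = 6.
Net area = 156 − 6 = 150.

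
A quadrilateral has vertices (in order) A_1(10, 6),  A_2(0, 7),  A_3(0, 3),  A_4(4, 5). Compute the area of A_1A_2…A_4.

16

Cross-terms: 70, 0, -12, -26  ⇒  Σ = 32
Area = |Σ|/2 = 16.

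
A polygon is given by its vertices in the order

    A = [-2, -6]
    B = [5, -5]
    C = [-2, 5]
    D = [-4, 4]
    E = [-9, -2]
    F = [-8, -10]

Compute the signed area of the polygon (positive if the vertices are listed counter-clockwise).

Σ = (40) + (15) + (12) + (44) + (74) + (28) = 213
Signed area = Σ/2 = 106.5 (positive ⇒ counter-clockwise traversal).

106.5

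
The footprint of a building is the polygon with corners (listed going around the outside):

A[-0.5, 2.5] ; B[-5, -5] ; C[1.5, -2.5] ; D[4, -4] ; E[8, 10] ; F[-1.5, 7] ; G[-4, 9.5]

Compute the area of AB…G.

Apply the surveyor's formula: 2A = Σ (x_i·y_{i+1} − x_{i+1}·y_i), indices taken mod 7.
Σ = (15) + (20) + (4) + (72) + (71) + (13.75) + (-5.25) = 190.5
Area = |Σ|/2 = 95.25.

95.25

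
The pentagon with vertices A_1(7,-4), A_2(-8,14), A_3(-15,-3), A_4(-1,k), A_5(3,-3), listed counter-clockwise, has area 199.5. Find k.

-5

Write out the shoelace sum; only the two edges meeting at A_4 involve k:
2·Area = [((-15)·k − (-1)·(-3)) + ((-1)·(-3) − 3·k)] + 309
       = -18·k + 309 = 399
⇒ k = -5.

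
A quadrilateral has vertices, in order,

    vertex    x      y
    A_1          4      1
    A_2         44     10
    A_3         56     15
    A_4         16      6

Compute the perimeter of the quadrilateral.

108

|A_1A_2| = √((40)² + (9)²) = √1681 = 41
|A_2A_3| = √((12)² + (5)²) = √169 = 13
|A_3A_4| = √((-40)² + (-9)²) = √1681 = 41
|A_4A_1| = √((-12)² + (-5)²) = √169 = 13
Perimeter = 41 + 13 + 41 + 13 = 108.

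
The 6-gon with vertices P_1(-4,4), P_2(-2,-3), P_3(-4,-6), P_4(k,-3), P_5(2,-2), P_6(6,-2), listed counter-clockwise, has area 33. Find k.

1

Write out the shoelace sum; only the two edges meeting at P_4 involve k:
2·Area = [((-4)·(-3) − k·(-6)) + (k·(-2) − 2·(-3))] + 44
       = 4·k + 62 = 66
⇒ k = 1.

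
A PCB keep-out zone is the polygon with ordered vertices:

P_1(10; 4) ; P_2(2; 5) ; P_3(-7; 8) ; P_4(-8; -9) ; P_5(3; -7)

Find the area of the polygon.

192.5

Cross-terms: 42, 51, 127, 83, 82  ⇒  Σ = 385
Area = |Σ|/2 = 192.5.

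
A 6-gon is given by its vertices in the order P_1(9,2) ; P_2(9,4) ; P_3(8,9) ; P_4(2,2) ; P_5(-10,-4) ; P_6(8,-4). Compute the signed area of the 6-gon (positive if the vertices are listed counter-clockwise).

100.5

P_1→P_2: (9)(4) − (9)(2) = 18
P_2→P_3: (9)(9) − (8)(4) = 49
P_3→P_4: (8)(2) − (2)(9) = -2
P_4→P_5: (2)(-4) − (-10)(2) = 12
P_5→P_6: (-10)(-4) − (8)(-4) = 72
P_6→P_1: (8)(2) − (9)(-4) = 52
Σ = 201
Signed area = Σ/2 = 100.5 (positive ⇒ counter-clockwise traversal).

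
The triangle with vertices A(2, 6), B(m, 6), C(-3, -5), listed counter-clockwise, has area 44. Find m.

-6

The doubled signed area Σ (x_i y_{i+1} − x_{i+1} y_i) is linear in m.
With m=0 it equals 22; the coefficient of m is -11 (from the two edges through B).
So -11·m + 22 = 2·44 = 88 ⇒ m = -6.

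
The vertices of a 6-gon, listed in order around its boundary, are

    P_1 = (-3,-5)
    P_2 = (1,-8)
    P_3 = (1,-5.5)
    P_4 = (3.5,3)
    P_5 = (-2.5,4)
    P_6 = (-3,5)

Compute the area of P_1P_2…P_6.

Apply Gauss's area formula: 2A = Σ (x_i·y_{i+1} − x_{i+1}·y_i), indices taken mod 6.
P_1→P_2: (-3)(-8) − (1)(-5) = 29
P_2→P_3: (1)(-5.5) − (1)(-8) = 2.5
P_3→P_4: (1)(3) − (3.5)(-5.5) = 22.25
P_4→P_5: (3.5)(4) − (-2.5)(3) = 21.5
P_5→P_6: (-2.5)(5) − (-3)(4) = -0.5
P_6→P_1: (-3)(-5) − (-3)(5) = 30
Σ = 104.75
Area = |Σ|/2 = 52.375.

52.375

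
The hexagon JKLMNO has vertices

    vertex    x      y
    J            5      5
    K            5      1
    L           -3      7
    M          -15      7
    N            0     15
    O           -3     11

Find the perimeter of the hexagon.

|JK| = √((0)² + (-4)²) = √16 = 4
|KL| = √((-8)² + (6)²) = √100 = 10
|LM| = √((-12)² + (0)²) = √144 = 12
|MN| = √((15)² + (8)²) = √289 = 17
|NO| = √((-3)² + (-4)²) = √25 = 5
|OJ| = √((8)² + (-6)²) = √100 = 10
Perimeter = 4 + 10 + 12 + 17 + 5 + 10 = 58.

58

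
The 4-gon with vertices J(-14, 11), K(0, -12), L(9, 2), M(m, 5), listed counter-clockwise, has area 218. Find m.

5

Write out the shoelace sum; only the two edges meeting at M involve m:
2·Area = [(9·5 − m·2) + (m·11 − (-14)·5)] + 276
       = 9·m + 391 = 436
⇒ m = 5.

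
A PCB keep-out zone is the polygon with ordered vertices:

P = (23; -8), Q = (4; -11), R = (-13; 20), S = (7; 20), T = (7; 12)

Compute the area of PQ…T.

536

Apply the shoelace formula: 2A = Σ (x_i·y_{i+1} − x_{i+1}·y_i), indices taken mod 5.
Cross-terms: -221, -63, -400, -56, -332  ⇒  Σ = -1072
Area = |Σ|/2 = 536.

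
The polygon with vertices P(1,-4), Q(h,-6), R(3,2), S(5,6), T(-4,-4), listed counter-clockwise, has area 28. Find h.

Write out the shoelace sum; only the two edges meeting at Q involve h:
2·Area = [(1·(-6) − h·(-4)) + (h·2 − 3·(-6))] + 32
       = 6·h + 44 = 56
⇒ h = 2.

2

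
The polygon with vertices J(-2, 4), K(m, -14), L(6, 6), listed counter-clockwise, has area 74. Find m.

0

The doubled signed area Σ (x_i y_{i+1} − x_{i+1} y_i) is linear in m.
With m=0 it equals 148; the coefficient of m is 2 (from the two edges through K).
So 2·m + 148 = 2·74 = 148 ⇒ m = 0.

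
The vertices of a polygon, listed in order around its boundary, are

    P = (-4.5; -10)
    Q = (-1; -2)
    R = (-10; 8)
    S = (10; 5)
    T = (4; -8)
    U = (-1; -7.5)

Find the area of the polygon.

Apply the shoelace formula: 2A = Σ (x_i·y_{i+1} − x_{i+1}·y_i), indices taken mod 6.
Σ = (-1) + (-28) + (-130) + (-100) + (-38) + (-23.75) = -320.75
Area = |Σ|/2 = 160.375.

160.375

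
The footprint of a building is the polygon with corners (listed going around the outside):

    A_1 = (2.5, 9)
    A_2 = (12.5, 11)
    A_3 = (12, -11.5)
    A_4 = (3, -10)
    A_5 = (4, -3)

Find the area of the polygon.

185.875

Σ = (-85) + (-275.75) + (-85.5) + (31) + (43.5) = -371.75
Area = |Σ|/2 = 185.875.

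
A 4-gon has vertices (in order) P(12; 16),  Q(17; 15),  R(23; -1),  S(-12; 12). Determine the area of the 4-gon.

Apply the shoelace (surveyor's) formula: 2A = Σ (x_i·y_{i+1} − x_{i+1}·y_i), indices taken mod 4.
P→Q: (12)(15) − (17)(16) = -92
Q→R: (17)(-1) − (23)(15) = -362
R→S: (23)(12) − (-12)(-1) = 264
S→P: (-12)(16) − (12)(12) = -336
Σ = -526
Area = |Σ|/2 = 263.

263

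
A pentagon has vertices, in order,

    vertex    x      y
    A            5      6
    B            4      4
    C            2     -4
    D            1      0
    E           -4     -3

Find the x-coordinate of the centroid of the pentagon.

Apply the surveyor's formula. First the cross-terms c_i = x_i·y_{i+1} − x_{i+1}·y_i:
  -4, -24, 4, -3, -9  ⇒  2A = -36, A = -18.
Then Σ (x_i + x_{i+1})·c_i = -168, so x̄ = -168 / (6·(-18)) = 14/9.

14/9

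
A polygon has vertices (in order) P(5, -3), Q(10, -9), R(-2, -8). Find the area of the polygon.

33.5

Apply the shoelace formula: 2A = Σ (x_i·y_{i+1} − x_{i+1}·y_i), indices taken mod 3.
Σ = (-15) + (-98) + (46) = -67
Area = |Σ|/2 = 33.5.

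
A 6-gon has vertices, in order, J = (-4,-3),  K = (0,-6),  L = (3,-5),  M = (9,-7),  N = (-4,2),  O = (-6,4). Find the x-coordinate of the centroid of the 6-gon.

-52/129

Apply the surveyor's formula. First the cross-terms c_i = x_i·y_{i+1} − x_{i+1}·y_i:
  24, 18, 24, -10, -4, 34  ⇒  2A = 86, A = 43.
Then Σ (x_i + x_{i+1})·c_i = -104, so x̄ = -104 / (6·43) = -52/129.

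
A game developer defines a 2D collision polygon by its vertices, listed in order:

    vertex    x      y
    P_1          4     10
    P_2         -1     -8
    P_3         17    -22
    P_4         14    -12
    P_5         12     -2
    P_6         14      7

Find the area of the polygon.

290

Apply the shoelace formula: 2A = Σ (x_i·y_{i+1} − x_{i+1}·y_i), indices taken mod 6.
P_1→P_2: (4)(-8) − (-1)(10) = -22
P_2→P_3: (-1)(-22) − (17)(-8) = 158
P_3→P_4: (17)(-12) − (14)(-22) = 104
P_4→P_5: (14)(-2) − (12)(-12) = 116
P_5→P_6: (12)(7) − (14)(-2) = 112
P_6→P_1: (14)(10) − (4)(7) = 112
Σ = 580
Area = |Σ|/2 = 290.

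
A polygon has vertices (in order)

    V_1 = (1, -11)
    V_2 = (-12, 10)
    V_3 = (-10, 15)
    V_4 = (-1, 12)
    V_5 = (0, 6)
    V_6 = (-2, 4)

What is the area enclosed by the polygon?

141.5

Apply the surveyor's formula: 2A = Σ (x_i·y_{i+1} − x_{i+1}·y_i), indices taken mod 6.
Cross-terms: -122, -80, -105, -6, 12, 18  ⇒  Σ = -283
Area = |Σ|/2 = 141.5.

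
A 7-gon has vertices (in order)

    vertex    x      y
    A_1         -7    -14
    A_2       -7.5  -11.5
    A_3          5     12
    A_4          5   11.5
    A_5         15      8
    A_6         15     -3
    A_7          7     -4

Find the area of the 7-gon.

261

Apply the shoelace (surveyor's) formula: 2A = Σ (x_i·y_{i+1} − x_{i+1}·y_i), indices taken mod 7.
Σ = (-24.5) + (-32.5) + (-2.5) + (-132.5) + (-165) + (-39) + (-126) = -522
Area = |Σ|/2 = 261.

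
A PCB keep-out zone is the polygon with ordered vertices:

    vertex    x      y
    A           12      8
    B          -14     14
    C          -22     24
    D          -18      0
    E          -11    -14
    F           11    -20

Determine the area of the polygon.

Apply the shoelace (surveyor's) formula: 2A = Σ (x_i·y_{i+1} − x_{i+1}·y_i), indices taken mod 6.
Σ = (280) + (-28) + (432) + (252) + (374) + (328) = 1638
Area = |Σ|/2 = 819.

819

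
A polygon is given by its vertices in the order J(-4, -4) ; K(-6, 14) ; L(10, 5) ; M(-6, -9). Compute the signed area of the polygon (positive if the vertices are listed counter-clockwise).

-161

Apply the surveyor's formula: 2A = Σ (x_i·y_{i+1} − x_{i+1}·y_i), indices taken mod 4.
Σ = (-80) + (-170) + (-60) + (-12) = -322
Signed area = Σ/2 = -161 (negative ⇒ clockwise traversal).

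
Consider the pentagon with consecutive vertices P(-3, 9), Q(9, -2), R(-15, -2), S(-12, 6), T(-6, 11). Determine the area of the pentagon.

177

Cross-terms: -75, -48, -114, -96, -21  ⇒  Σ = -354
Area = |Σ|/2 = 177.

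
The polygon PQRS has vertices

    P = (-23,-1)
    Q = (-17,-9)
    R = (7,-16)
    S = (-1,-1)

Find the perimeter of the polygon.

74

|PQ| = √((6)² + (-8)²) = √100 = 10
|QR| = √((24)² + (-7)²) = √625 = 25
|RS| = √((-8)² + (15)²) = √289 = 17
|SP| = √((-22)² + (0)²) = √484 = 22
Perimeter = 10 + 25 + 17 + 22 = 74.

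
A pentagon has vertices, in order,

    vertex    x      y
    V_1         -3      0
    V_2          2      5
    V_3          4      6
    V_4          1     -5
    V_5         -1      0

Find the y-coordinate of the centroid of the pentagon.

Apply Gauss's area formula. First the cross-terms c_i = x_i·y_{i+1} − x_{i+1}·y_i:
  -15, -8, -26, -5, 0  ⇒  2A = -54, A = -27.
Then Σ (y_i + y_{i+1})·c_i = -164, so ȳ = -164 / (6·(-27)) = 82/81.

82/81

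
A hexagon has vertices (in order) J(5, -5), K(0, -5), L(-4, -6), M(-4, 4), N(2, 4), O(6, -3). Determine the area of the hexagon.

Σ = (-25) + (-20) + (-40) + (-24) + (-30) + (-15) = -154
Area = |Σ|/2 = 77.

77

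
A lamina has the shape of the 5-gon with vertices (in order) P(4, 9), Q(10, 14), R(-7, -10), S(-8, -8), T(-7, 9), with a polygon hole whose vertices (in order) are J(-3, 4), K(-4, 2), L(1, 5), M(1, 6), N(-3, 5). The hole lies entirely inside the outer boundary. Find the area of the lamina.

Outer boundary:
Cross-terms: -34, -2, -24, -128, -99  ⇒  Σ = -287
Area = |Σ|/2 = 143.5.
Hole:
Apply the shoelace formula: 2A = Σ (x_i·y_{i+1} − x_{i+1}·y_i), indices taken mod 5.
Σ = (10) + (-22) + (1) + (23) + (3) = 15
Area = |Σ|/2 = 7.5.
Net area = 143.5 − 7.5 = 136.

136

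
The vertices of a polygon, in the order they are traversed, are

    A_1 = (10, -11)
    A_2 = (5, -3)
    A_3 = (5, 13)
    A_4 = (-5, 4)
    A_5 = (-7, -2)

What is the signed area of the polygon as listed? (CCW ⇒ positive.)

162.5

Cross-terms: 25, 80, 85, 38, 97  ⇒  Σ = 325
Signed area = Σ/2 = 162.5 (positive ⇒ counter-clockwise traversal).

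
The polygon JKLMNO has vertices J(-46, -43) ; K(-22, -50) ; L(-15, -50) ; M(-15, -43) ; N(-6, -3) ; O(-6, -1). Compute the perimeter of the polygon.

|JK| = √((24)² + (-7)²) = √625 = 25
|KL| = √((7)² + (0)²) = √49 = 7
|LM| = √((0)² + (7)²) = √49 = 7
|MN| = √((9)² + (40)²) = √1681 = 41
|NO| = √((0)² + (2)²) = √4 = 2
|OJ| = √((-40)² + (-42)²) = √3364 = 58
Perimeter = 25 + 7 + 7 + 41 + 2 + 58 = 140.

140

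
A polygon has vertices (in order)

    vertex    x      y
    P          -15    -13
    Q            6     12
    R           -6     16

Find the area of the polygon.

Apply the shoelace (surveyor's) formula: 2A = Σ (x_i·y_{i+1} − x_{i+1}·y_i), indices taken mod 3.
Σ = (-102) + (168) + (318) = 384
Area = |Σ|/2 = 192.

192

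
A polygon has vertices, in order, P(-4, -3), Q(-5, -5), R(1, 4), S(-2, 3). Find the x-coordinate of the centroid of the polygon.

-104/57

Apply Gauss's area formula. First the cross-terms c_i = x_i·y_{i+1} − x_{i+1}·y_i:
  5, -15, 11, 18  ⇒  2A = 19, A = 9.5.
Then Σ (x_i + x_{i+1})·c_i = -104, so x̄ = -104 / (6·9.5) = -104/57.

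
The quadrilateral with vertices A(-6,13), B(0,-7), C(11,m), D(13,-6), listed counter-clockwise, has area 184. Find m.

-14

The doubled signed area Σ (x_i y_{i+1} − x_{i+1} y_i) is linear in m.
With m=0 it equals 186; the coefficient of m is -13 (from the two edges through C).
So -13·m + 186 = 2·184 = 368 ⇒ m = -14.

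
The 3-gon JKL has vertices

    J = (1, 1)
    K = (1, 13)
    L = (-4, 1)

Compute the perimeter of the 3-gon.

30

|JK| = √((0)² + (12)²) = √144 = 12
|KL| = √((-5)² + (-12)²) = √169 = 13
|LJ| = √((5)² + (0)²) = √25 = 5
Perimeter = 12 + 13 + 5 = 30.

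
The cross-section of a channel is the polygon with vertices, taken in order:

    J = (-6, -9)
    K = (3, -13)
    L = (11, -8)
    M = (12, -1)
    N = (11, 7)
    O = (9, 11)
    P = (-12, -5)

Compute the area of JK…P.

313.5

Σ = (105) + (119) + (85) + (95) + (58) + (87) + (78) = 627
Area = |Σ|/2 = 313.5.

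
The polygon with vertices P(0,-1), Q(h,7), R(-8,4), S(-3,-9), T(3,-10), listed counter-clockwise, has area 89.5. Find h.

Write out the shoelace sum; only the two edges meeting at Q involve h:
2·Area = [(0·7 − h·(-1)) + (h·4 − (-8)·7)] + 138
       = 5·h + 194 = 179
⇒ h = -3.

-3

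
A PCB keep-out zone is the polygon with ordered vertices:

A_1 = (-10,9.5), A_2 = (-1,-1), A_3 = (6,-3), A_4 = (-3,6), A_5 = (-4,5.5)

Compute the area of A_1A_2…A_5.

40

Apply the surveyor's formula: 2A = Σ (x_i·y_{i+1} − x_{i+1}·y_i), indices taken mod 5.
A_1→A_2: (-10)(-1) − (-1)(9.5) = 19.5
A_2→A_3: (-1)(-3) − (6)(-1) = 9
A_3→A_4: (6)(6) − (-3)(-3) = 27
A_4→A_5: (-3)(5.5) − (-4)(6) = 7.5
A_5→A_1: (-4)(9.5) − (-10)(5.5) = 17
Σ = 80
Area = |Σ|/2 = 40.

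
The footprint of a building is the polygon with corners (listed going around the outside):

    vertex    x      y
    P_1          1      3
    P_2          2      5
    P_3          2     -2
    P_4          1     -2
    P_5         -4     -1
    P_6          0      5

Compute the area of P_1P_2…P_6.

Apply the surveyor's formula: 2A = Σ (x_i·y_{i+1} − x_{i+1}·y_i), indices taken mod 6.
Cross-terms: -1, -14, -2, -9, -20, -5  ⇒  Σ = -51
Area = |Σ|/2 = 25.5.

25.5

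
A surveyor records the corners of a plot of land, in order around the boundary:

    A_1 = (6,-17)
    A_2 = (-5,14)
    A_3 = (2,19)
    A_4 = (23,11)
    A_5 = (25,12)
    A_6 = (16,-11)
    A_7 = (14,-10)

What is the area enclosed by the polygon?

594.5

Σ = (-1) + (-123) + (-415) + (1) + (-467) + (-6) + (-178) = -1189
Area = |Σ|/2 = 594.5.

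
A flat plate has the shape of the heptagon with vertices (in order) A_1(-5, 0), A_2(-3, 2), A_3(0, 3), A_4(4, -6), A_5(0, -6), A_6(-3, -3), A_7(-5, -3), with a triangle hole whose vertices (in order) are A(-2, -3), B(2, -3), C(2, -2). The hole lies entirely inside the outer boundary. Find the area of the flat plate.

45

Outer boundary:
Apply Gauss's area formula: 2A = Σ (x_i·y_{i+1} − x_{i+1}·y_i), indices taken mod 7.
Σ = (-10) + (-9) + (-12) + (-24) + (-18) + (-6) + (-15) = -94
Area = |Σ|/2 = 47.
Hole:
Apply the surveyor's formula: 2A = Σ (x_i·y_{i+1} − x_{i+1}·y_i), indices taken mod 3.
Σ = (12) + (2) + (-10) = 4
Area = |Σ|/2 = 2.
Net area = 47 − 2 = 45.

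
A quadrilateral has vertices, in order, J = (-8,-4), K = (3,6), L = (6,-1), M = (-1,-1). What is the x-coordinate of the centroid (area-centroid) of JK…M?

Apply Gauss's area formula. First the cross-terms c_i = x_i·y_{i+1} − x_{i+1}·y_i:
  -36, -39, -7, -4  ⇒  2A = -86, A = -43.
Then Σ (x_i + x_{i+1})·c_i = -170, so x̄ = -170 / (6·(-43)) = 85/129.

85/129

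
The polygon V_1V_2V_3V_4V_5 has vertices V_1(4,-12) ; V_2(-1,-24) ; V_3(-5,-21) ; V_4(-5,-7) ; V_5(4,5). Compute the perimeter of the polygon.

64

|V_1V_2| = √((-5)² + (-12)²) = √169 = 13
|V_2V_3| = √((-4)² + (3)²) = √25 = 5
|V_3V_4| = √((0)² + (14)²) = √196 = 14
|V_4V_5| = √((9)² + (12)²) = √225 = 15
|V_5V_1| = √((0)² + (-17)²) = √289 = 17
Perimeter = 13 + 5 + 14 + 15 + 17 = 64.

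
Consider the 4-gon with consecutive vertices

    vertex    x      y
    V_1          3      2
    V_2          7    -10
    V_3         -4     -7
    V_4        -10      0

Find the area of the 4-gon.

111.5

Apply Gauss's area formula: 2A = Σ (x_i·y_{i+1} − x_{i+1}·y_i), indices taken mod 4.
Cross-terms: -44, -89, -70, -20  ⇒  Σ = -223
Area = |Σ|/2 = 111.5.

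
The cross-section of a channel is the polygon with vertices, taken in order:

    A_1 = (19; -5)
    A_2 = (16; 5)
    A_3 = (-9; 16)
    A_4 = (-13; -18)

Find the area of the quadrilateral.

626.5

Σ = (175) + (301) + (370) + (407) = 1253
Area = |Σ|/2 = 626.5.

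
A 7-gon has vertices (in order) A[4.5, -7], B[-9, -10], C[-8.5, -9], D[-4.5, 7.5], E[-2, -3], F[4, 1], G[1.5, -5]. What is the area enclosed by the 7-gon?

A→B: (4.5)(-10) − (-9)(-7) = -108
B→C: (-9)(-9) − (-8.5)(-10) = -4
C→D: (-8.5)(7.5) − (-4.5)(-9) = -104.25
D→E: (-4.5)(-3) − (-2)(7.5) = 28.5
E→F: (-2)(1) − (4)(-3) = 10
F→G: (4)(-5) − (1.5)(1) = -21.5
G→A: (1.5)(-7) − (4.5)(-5) = 12
Σ = -187.25
Area = |Σ|/2 = 93.625.

93.625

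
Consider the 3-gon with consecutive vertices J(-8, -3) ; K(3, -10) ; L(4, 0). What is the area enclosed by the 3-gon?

J→K: (-8)(-10) − (3)(-3) = 89
K→L: (3)(0) − (4)(-10) = 40
L→J: (4)(-3) − (-8)(0) = -12
Σ = 117
Area = |Σ|/2 = 58.5.

58.5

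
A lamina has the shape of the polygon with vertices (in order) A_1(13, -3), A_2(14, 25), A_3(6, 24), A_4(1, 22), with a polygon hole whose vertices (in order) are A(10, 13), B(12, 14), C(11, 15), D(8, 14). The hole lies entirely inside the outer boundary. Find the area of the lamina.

Outer boundary:
Cross-terms: 367, 186, 108, -289  ⇒  Σ = 372
Area = |Σ|/2 = 186.
Hole:
Σ = (-16) + (26) + (34) + (-36) = 8
Area = |Σ|/2 = 4.
Net area = 186 − 4 = 182.

182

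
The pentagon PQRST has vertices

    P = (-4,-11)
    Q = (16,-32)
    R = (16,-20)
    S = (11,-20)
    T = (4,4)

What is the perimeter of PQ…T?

88

|PQ| = √((20)² + (-21)²) = √841 = 29
|QR| = √((0)² + (12)²) = √144 = 12
|RS| = √((-5)² + (0)²) = √25 = 5
|ST| = √((-7)² + (24)²) = √625 = 25
|TP| = √((-8)² + (-15)²) = √289 = 17
Perimeter = 29 + 12 + 5 + 25 + 17 = 88.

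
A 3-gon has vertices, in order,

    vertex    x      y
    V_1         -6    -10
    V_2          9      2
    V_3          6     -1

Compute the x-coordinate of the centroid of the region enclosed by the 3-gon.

Apply Gauss's area formula. First the cross-terms c_i = x_i·y_{i+1} − x_{i+1}·y_i:
  78, -21, -66  ⇒  2A = -9, A = -4.5.
Then Σ (x_i + x_{i+1})·c_i = -81, so x̄ = -81 / (6·(-4.5)) = 3.

3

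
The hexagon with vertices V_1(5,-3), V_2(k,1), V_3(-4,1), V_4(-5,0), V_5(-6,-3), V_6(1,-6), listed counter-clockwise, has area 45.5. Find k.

The doubled signed area Σ (x_i y_{i+1} − x_{i+1} y_i) is linear in k.
With k=0 it equals 95; the coefficient of k is 4 (from the two edges through V_2).
So 4·k + 95 = 2·45.5 = 91 ⇒ k = -1.

-1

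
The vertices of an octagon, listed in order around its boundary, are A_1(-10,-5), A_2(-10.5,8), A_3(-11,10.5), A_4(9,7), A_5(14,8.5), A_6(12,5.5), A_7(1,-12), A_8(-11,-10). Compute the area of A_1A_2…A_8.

A_1→A_2: (-10)(8) − (-10.5)(-5) = -132.5
A_2→A_3: (-10.5)(10.5) − (-11)(8) = -22.25
A_3→A_4: (-11)(7) − (9)(10.5) = -171.5
A_4→A_5: (9)(8.5) − (14)(7) = -21.5
A_5→A_6: (14)(5.5) − (12)(8.5) = -25
A_6→A_7: (12)(-12) − (1)(5.5) = -149.5
A_7→A_8: (1)(-10) − (-11)(-12) = -142
A_8→A_1: (-11)(-5) − (-10)(-10) = -45
Σ = -709.25
Area = |Σ|/2 = 354.625.

354.625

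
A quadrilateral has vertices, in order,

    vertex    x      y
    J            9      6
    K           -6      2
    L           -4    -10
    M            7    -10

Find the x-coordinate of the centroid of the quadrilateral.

Apply the surveyor's formula. First the cross-terms c_i = x_i·y_{i+1} − x_{i+1}·y_i:
  54, 68, 110, 132  ⇒  2A = 364, A = 182.
Then Σ (x_i + x_{i+1})·c_i = 1924, so x̄ = 1924 / (6·182) = 37/21.

37/21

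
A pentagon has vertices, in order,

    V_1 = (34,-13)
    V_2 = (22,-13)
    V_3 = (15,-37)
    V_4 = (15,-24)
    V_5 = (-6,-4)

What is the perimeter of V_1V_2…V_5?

|V_1V_2| = √((-12)² + (0)²) = √144 = 12
|V_2V_3| = √((-7)² + (-24)²) = √625 = 25
|V_3V_4| = √((0)² + (13)²) = √169 = 13
|V_4V_5| = √((-21)² + (20)²) = √841 = 29
|V_5V_1| = √((40)² + (-9)²) = √1681 = 41
Perimeter = 12 + 25 + 13 + 29 + 41 = 120.

120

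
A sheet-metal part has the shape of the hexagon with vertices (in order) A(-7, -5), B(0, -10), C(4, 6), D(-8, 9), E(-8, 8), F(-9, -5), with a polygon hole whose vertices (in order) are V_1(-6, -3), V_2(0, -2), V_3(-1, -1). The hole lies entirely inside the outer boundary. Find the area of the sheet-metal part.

Outer boundary:
Apply the shoelace formula: 2A = Σ (x_i·y_{i+1} − x_{i+1}·y_i), indices taken mod 6.
Σ = (70) + (40) + (84) + (8) + (112) + (10) = 324
Area = |Σ|/2 = 162.
Hole:
Cross-terms: 12, -2, -3  ⇒  Σ = 7
Area = |Σ|/2 = 3.5.
Net area = 162 − 3.5 = 158.5.

158.5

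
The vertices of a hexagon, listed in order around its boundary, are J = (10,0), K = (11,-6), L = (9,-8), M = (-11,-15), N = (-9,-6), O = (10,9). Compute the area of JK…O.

248.5

Apply the surveyor's formula: 2A = Σ (x_i·y_{i+1} − x_{i+1}·y_i), indices taken mod 6.
J→K: (10)(-6) − (11)(0) = -60
K→L: (11)(-8) − (9)(-6) = -34
L→M: (9)(-15) − (-11)(-8) = -223
M→N: (-11)(-6) − (-9)(-15) = -69
N→O: (-9)(9) − (10)(-6) = -21
O→J: (10)(0) − (10)(9) = -90
Σ = -497
Area = |Σ|/2 = 248.5.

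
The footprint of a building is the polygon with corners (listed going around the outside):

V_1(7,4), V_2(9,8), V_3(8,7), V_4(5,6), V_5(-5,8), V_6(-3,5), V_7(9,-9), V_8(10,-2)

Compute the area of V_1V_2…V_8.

Apply Gauss's area formula: 2A = Σ (x_i·y_{i+1} − x_{i+1}·y_i), indices taken mod 8.
Σ = (20) + (-1) + (13) + (70) + (-1) + (-18) + (72) + (54) = 209
Area = |Σ|/2 = 104.5.

104.5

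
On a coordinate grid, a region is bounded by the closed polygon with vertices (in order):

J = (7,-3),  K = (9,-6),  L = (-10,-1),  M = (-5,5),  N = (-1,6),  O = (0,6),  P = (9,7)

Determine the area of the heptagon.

J→K: (7)(-6) − (9)(-3) = -15
K→L: (9)(-1) − (-10)(-6) = -69
L→M: (-10)(5) − (-5)(-1) = -55
M→N: (-5)(6) − (-1)(5) = -25
N→O: (-1)(6) − (0)(6) = -6
O→P: (0)(7) − (9)(6) = -54
P→J: (9)(-3) − (7)(7) = -76
Σ = -300
Area = |Σ|/2 = 150.

150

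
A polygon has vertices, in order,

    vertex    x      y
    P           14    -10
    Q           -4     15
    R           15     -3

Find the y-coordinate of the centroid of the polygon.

Apply Gauss's area formula. First the cross-terms c_i = x_i·y_{i+1} − x_{i+1}·y_i:
  170, -213, -108  ⇒  2A = -151, A = -75.5.
Then Σ (y_i + y_{i+1})·c_i = -302, so ȳ = -302 / (6·(-75.5)) = 2/3.

2/3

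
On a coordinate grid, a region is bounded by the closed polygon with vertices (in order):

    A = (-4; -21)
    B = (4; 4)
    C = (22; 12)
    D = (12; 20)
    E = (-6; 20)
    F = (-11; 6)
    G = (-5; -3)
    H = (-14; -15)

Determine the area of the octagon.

Apply the shoelace (surveyor's) formula: 2A = Σ (x_i·y_{i+1} − x_{i+1}·y_i), indices taken mod 8.
Σ = (68) + (-40) + (296) + (360) + (184) + (63) + (33) + (234) = 1198
Area = |Σ|/2 = 599.

599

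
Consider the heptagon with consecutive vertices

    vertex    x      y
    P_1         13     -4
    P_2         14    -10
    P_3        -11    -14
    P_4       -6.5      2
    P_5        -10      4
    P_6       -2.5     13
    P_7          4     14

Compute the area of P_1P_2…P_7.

452

Apply Gauss's area formula: 2A = Σ (x_i·y_{i+1} − x_{i+1}·y_i), indices taken mod 7.
Σ = (-74) + (-306) + (-113) + (-6) + (-120) + (-87) + (-198) = -904
Area = |Σ|/2 = 452.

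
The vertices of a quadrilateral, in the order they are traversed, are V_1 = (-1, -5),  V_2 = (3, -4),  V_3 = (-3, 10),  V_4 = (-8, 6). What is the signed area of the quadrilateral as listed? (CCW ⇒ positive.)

72.5

Apply Gauss's area formula: 2A = Σ (x_i·y_{i+1} − x_{i+1}·y_i), indices taken mod 4.
Cross-terms: 19, 18, 62, 46  ⇒  Σ = 145
Signed area = Σ/2 = 72.5 (positive ⇒ counter-clockwise traversal).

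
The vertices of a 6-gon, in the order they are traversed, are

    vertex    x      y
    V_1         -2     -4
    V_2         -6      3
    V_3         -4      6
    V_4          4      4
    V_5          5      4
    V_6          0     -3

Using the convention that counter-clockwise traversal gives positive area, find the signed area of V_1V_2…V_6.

-59.5

Cross-terms: -30, -24, -40, -4, -15, -6  ⇒  Σ = -119
Signed area = Σ/2 = -59.5 (negative ⇒ clockwise traversal).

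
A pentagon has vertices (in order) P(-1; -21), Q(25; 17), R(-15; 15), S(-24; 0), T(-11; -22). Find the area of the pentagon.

Σ = (508) + (630) + (360) + (528) + (209) = 2235
Area = |Σ|/2 = 1117.5.

1117.5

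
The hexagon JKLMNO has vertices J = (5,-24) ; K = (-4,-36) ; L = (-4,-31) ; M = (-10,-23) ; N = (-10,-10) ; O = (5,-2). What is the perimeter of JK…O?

82

|JK| = √((-9)² + (-12)²) = √225 = 15
|KL| = √((0)² + (5)²) = √25 = 5
|LM| = √((-6)² + (8)²) = √100 = 10
|MN| = √((0)² + (13)²) = √169 = 13
|NO| = √((15)² + (8)²) = √289 = 17
|OJ| = √((0)² + (-22)²) = √484 = 22
Perimeter = 15 + 5 + 10 + 13 + 17 + 22 = 82.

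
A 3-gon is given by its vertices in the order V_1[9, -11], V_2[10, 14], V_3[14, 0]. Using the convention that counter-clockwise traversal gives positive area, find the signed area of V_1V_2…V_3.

Apply Gauss's area formula: 2A = Σ (x_i·y_{i+1} − x_{i+1}·y_i), indices taken mod 3.
V_1→V_2: (9)(14) − (10)(-11) = 236
V_2→V_3: (10)(0) − (14)(14) = -196
V_3→V_1: (14)(-11) − (9)(0) = -154
Σ = -114
Signed area = Σ/2 = -57 (negative ⇒ clockwise traversal).

-57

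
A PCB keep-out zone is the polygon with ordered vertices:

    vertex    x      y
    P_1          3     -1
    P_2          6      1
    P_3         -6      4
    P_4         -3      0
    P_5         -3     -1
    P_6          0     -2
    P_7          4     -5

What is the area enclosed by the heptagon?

39.5

Apply the shoelace (surveyor's) formula: 2A = Σ (x_i·y_{i+1} − x_{i+1}·y_i), indices taken mod 7.
Σ = (9) + (30) + (12) + (3) + (6) + (8) + (11) = 79
Area = |Σ|/2 = 39.5.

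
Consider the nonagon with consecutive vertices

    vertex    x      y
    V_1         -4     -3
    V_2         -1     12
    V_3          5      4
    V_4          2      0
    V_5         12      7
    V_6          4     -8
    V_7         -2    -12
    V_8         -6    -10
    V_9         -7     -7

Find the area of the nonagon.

192

Apply the shoelace formula: 2A = Σ (x_i·y_{i+1} − x_{i+1}·y_i), indices taken mod 9.
Cross-terms: -51, -64, -8, 14, -124, -64, -52, -28, -7  ⇒  Σ = -384
Area = |Σ|/2 = 192.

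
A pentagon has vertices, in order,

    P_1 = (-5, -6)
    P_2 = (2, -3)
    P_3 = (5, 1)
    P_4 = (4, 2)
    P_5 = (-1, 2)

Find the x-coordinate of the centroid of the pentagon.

13/114

Apply the shoelace (surveyor's) formula. First the cross-terms c_i = x_i·y_{i+1} − x_{i+1}·y_i:
  27, 17, 6, 10, 16  ⇒  2A = 76, A = 38.
Then Σ (x_i + x_{i+1})·c_i = 26, so x̄ = 26 / (6·38) = 13/114.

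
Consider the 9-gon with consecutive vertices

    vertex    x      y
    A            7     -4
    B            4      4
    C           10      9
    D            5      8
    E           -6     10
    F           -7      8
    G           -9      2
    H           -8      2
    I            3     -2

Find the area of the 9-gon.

Cross-terms: 44, -4, 35, 98, 22, 58, -2, 10, 2  ⇒  Σ = 263
Area = |Σ|/2 = 131.5.

131.5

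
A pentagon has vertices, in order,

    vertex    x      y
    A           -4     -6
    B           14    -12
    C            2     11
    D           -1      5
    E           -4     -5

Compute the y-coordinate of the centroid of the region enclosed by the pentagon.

Apply the shoelace (surveyor's) formula. First the cross-terms c_i = x_i·y_{i+1} − x_{i+1}·y_i:
  132, 178, 21, 25, 4  ⇒  2A = 360, A = 180.
Then Σ (y_i + y_{i+1})·c_i = -2262, so ȳ = -2262 / (6·180) = -377/180.

-377/180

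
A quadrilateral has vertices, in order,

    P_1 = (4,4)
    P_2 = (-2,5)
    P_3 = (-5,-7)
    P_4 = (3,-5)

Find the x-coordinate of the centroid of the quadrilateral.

-17/87

Apply Gauss's area formula. First the cross-terms c_i = x_i·y_{i+1} − x_{i+1}·y_i:
  28, 39, 46, 32  ⇒  2A = 145, A = 72.5.
Then Σ (x_i + x_{i+1})·c_i = -85, so x̄ = -85 / (6·72.5) = -17/87.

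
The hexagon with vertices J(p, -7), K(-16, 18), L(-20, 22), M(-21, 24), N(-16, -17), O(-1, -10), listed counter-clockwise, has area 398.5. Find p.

1

Write out the shoelace sum; only the two edges meeting at J involve p:
2·Area = [((-1)·(-7) − p·(-10)) + (p·18 − (-16)·(-7))] + 874
       = 28·p + 769 = 797
⇒ p = 1.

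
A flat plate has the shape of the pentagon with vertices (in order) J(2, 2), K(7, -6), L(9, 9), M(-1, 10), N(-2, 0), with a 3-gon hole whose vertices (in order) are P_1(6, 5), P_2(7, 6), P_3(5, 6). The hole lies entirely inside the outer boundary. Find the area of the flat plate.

102

Outer boundary:
Cross-terms: -26, 117, 99, 20, -4  ⇒  Σ = 206
Area = |Σ|/2 = 103.
Hole:
Apply the shoelace (surveyor's) formula: 2A = Σ (x_i·y_{i+1} − x_{i+1}·y_i), indices taken mod 3.
P_1→P_2: (6)(6) − (7)(5) = 1
P_2→P_3: (7)(6) − (5)(6) = 12
P_3→P_1: (5)(5) − (6)(6) = -11
Σ = 2
Area = |Σ|/2 = 1.
Net area = 103 − 1 = 102.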